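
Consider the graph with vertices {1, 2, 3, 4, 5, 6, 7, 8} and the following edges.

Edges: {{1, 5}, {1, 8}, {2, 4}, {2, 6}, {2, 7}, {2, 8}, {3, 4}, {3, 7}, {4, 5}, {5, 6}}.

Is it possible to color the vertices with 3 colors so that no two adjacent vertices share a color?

The chromatic number is 3. The cycle 5-4-2-8-1-5 has odd length 5, so it cannot be 2-colored; at least 3 colors are needed.
3 colors suffice: color a → {2, 3, 5}; color b → {4, 6, 7, 8}; color c → {1}.
That is already a proper 3-coloring.

Yes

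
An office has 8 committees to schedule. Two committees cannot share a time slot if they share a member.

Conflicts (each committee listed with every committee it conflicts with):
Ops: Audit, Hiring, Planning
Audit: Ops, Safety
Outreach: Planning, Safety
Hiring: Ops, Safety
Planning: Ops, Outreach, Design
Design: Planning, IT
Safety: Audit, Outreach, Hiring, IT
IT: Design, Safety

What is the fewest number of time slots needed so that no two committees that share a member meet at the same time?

3

The cycle Ops-Audit-Safety-Outreach-Planning-Ops has odd length 5, so it cannot be 2-colored; at least 3 time slots are needed.
A valid assignment using 3 time slots: Ops=1, Audit=2, Outreach=3, Hiring=2, Planning=2, Design=1, Safety=1, IT=2. No two conflicting committees share a time slot.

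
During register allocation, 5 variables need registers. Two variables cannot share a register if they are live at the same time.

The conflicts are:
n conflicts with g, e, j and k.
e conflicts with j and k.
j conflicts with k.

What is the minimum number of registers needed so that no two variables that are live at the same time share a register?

4

n, e, j, k all conflict with each other, so at least 4 registers are needed.
4 registers suffice: n=1, g=2, e=3, j=4, k=2. Each listed conflict is separated.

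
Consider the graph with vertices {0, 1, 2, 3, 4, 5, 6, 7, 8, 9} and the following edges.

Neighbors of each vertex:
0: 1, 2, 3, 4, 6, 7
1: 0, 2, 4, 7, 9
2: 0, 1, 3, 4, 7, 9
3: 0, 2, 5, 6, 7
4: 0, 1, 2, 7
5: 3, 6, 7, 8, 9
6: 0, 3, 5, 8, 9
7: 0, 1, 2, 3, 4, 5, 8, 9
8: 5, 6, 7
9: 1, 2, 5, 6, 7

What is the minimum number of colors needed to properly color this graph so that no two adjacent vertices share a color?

0, 1, 2, 4, 7 are mutually adjacent (a clique of size 5), so at least 5 colors are needed.
A valid assignment using 5 colors: 0=green, 1=yellow, 2=blue, 3=yellow, 4=purple, 5=blue, 6=red, 7=red, 8=green, 9=green. Each edge has distinct colors on its endpoints.

5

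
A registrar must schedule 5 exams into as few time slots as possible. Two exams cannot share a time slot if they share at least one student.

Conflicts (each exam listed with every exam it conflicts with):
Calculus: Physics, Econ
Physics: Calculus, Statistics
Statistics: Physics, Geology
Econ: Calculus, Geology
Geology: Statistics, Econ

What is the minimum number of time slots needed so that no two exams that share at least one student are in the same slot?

3

The cycle Physics-Statistics-Geology-Econ-Calculus-Physics has odd length 5, so it cannot be 2-colored; at least 3 time slots are needed.
A valid assignment using 3 time slots: Calculus=1, Physics=3, Statistics=2, Econ=2, Geology=1. Every pair that conflicts lands in different time slots.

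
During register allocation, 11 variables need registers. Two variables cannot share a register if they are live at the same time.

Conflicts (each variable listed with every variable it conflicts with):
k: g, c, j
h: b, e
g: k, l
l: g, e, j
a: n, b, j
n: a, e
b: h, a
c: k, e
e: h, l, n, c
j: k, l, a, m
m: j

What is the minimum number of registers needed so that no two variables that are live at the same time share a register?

The cycle n-e-h-b-a-n has odd length 5, so it cannot be 2-colored; at least 3 registers are needed.
3 registers suffice: register 1 → {g, b, e, j}; register 2 → {k, h, l, a, m}; register 3 → {n, c}. Each listed conflict is separated.

3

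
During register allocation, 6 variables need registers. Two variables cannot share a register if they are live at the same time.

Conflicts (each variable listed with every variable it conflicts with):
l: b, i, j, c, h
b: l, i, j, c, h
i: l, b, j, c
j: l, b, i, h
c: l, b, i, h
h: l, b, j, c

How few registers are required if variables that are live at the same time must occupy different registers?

l, b, i, c all conflict with each other, so at least 4 registers are needed.
4 registers suffice: register 1 → {b}; register 2 → {l}; register 3 → {j, c}; register 4 → {i, h}. Every pair that conflicts lands in different registers.

4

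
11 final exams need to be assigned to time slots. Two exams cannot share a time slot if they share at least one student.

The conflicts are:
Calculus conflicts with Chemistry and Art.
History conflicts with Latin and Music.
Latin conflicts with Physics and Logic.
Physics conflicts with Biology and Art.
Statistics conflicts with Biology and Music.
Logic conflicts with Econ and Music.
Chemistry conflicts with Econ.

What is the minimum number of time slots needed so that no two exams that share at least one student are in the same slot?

3

The cycle Logic-Econ-Chemistry-Calculus-Art-Physics-Latin-Logic has odd length 7, so it cannot be 2-colored; at least 3 time slots are needed.
3 time slots suffice: time slot 1 → {Calculus, History, Physics, Statistics, Logic}; time slot 2 → {Latin, Biology, Econ, Art, Music}; time slot 3 → {Chemistry}. Every pair that conflicts lands in different time slots.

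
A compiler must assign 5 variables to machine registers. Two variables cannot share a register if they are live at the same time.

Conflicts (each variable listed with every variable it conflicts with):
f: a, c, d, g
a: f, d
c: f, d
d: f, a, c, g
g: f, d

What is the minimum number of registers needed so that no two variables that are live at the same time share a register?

3

f, c, d are mutually in conflict, so at least 3 registers are needed.
A valid assignment using 3 registers: f=2, a=3, c=3, d=1, g=3. Each listed conflict is separated.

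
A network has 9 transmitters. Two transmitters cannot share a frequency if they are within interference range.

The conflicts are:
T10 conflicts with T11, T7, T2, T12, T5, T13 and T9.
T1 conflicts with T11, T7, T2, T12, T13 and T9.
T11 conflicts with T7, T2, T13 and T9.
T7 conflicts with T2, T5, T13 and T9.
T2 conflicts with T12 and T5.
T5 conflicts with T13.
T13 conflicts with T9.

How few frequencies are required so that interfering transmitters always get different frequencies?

T1, T11, T7, T13, T9 all conflict with each other, so at least 5 frequencies are needed.
5 frequencies suffice: T10=1, T1=1, T11=4, T7=2, T2=3, T12=2, T5=4, T13=3, T9=5. Every pair that conflicts lands in different frequencies.

5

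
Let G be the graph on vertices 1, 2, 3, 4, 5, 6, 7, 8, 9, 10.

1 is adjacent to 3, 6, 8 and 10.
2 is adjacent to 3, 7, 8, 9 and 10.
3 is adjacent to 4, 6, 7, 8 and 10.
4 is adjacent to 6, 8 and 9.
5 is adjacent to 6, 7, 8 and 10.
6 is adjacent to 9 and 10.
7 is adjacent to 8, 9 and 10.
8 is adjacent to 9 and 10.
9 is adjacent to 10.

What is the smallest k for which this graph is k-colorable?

2, 3, 7, 8, 10 form a clique, so at least 5 colors are needed.
5 colors suffice: color a → {6, 8}; color b → {4, 10}; color c → {3, 5, 9}; color d → {1, 7}; color e → {2}. No two adjacent vertices share a color.

5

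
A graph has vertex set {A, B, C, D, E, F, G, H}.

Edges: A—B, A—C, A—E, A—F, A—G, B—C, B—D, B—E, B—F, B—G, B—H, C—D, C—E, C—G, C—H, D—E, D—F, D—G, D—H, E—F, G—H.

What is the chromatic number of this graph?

B, C, D, G, H are mutually adjacent (a clique of size 5), so at least 5 colors are needed.
5 colors suffice: color red → {B}; color blue → {C, F}; color green → {A, D}; color yellow → {E, G}; color purple → {H}. No two adjacent vertices share a color.

5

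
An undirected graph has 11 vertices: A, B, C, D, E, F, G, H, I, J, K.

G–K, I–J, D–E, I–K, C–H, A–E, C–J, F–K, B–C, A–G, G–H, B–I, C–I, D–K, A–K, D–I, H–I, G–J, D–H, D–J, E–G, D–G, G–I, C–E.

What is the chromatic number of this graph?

4

D, G, I, K form a clique, so at least 4 colors are needed.
4 colors suffice: A=3, B=3, C=1, D=3, E=2, F=1, G=1, H=4, I=2, J=4, K=4. Each edge has distinct colors on its endpoints.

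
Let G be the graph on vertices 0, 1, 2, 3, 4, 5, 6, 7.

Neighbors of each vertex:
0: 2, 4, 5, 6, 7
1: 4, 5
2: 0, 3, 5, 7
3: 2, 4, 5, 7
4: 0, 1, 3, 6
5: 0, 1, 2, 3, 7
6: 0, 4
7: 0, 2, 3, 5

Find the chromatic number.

2, 3, 5, 7 are pairwise adjacent (a clique of size 4), so at least 4 colors are needed.
4 colors suffice: color red → {4, 5}; color blue → {0, 1, 3}; color green → {6, 7}; color yellow → {2}. Each edge has distinct colors on its endpoints.

4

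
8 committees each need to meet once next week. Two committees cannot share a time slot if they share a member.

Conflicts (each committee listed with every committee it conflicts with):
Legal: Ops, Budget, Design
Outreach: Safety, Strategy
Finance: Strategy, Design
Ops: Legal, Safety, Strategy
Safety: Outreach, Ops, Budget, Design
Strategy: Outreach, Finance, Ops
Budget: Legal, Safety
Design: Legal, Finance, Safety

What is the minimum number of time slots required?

3

The cycle Design-Legal-Ops-Strategy-Finance-Design has odd length 5, so it cannot be 2-colored; at least 3 time slots are needed.
3 time slots suffice: time slot 1 → {Legal, Safety, Strategy}; time slot 2 → {Outreach, Ops, Budget, Design}; time slot 3 → {Finance}. Each listed conflict is separated.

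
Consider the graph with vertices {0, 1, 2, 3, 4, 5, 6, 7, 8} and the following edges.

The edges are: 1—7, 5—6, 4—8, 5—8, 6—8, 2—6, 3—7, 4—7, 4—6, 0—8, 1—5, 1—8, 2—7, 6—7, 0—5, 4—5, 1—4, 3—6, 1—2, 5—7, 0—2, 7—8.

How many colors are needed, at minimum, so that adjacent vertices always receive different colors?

5

1, 4, 5, 7, 8 are mutually adjacent (a clique of size 5), so at least 5 colors are needed.
5 colors suffice: 0=red, 1=blue, 2=green, 3=green, 4=purple, 5=yellow, 6=blue, 7=red, 8=green. Each edge has distinct colors on its endpoints.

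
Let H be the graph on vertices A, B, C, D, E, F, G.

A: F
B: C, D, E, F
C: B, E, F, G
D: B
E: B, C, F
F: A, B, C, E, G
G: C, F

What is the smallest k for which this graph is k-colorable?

4

B, C, E, F are pairwise adjacent (a clique of size 4), so at least 4 colors are needed.
4 colors suffice: color 1 → {D, F}; color 2 → {A, C}; color 3 → {B, G}; color 4 → {E}. Each edge has distinct colors on its endpoints.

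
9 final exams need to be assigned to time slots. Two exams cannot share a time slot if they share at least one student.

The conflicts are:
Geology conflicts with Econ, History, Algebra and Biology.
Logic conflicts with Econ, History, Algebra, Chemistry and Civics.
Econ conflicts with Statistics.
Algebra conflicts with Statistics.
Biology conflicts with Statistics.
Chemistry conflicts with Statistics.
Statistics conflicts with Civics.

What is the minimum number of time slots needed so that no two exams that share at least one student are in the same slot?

Statistics and Civics conflict, so at least 2 time slots are needed.
2 time slots suffice: Geology=1, Logic=1, Econ=2, History=2, Algebra=2, Biology=2, Chemistry=2, Statistics=1, Civics=2. Every pair that conflicts lands in different time slots.

2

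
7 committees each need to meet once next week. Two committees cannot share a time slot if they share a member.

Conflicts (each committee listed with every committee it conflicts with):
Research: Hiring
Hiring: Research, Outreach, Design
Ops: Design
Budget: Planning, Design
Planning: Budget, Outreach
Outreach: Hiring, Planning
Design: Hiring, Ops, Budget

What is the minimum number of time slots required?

The cycle Outreach-Hiring-Design-Budget-Planning-Outreach has odd length 5, so it cannot be 2-colored; at least 3 time slots are needed.
3 time slots suffice: time slot 1 → {Hiring, Ops, Planning}; time slot 2 → {Research, Outreach, Design}; time slot 3 → {Budget}. Each listed conflict is separated.

3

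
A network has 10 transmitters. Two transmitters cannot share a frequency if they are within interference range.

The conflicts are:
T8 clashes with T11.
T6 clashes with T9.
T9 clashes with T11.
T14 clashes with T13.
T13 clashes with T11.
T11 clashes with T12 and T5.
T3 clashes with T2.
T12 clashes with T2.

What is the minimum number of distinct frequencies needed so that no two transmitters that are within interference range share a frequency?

2

T8 and T11 conflict, so at least 2 frequencies are needed.
A valid assignment using 2 frequencies: T8=2, T6=1, T9=2, T14=1, T13=2, T11=1, T3=2, T12=2, T2=1, T5=2. Each listed conflict is separated.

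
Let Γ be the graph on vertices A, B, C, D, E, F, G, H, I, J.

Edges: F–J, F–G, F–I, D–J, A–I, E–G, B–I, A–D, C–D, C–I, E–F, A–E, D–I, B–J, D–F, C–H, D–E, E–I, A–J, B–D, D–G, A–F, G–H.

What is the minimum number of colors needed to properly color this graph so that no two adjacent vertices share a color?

5

A, D, E, F, I form a clique, so at least 5 colors are needed.
5 colors suffice: A=4, B=2, C=2, D=1, E=5, F=2, G=3, H=1, I=3, J=3. Each edge has distinct colors on its endpoints.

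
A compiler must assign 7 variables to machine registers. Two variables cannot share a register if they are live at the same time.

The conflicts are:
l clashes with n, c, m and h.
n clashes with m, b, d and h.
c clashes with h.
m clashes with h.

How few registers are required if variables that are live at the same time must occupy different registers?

4

l, n, m, h are mutually in conflict, so at least 4 registers are needed.
Using 4 registers: l=3, n=1, c=1, m=4, b=2, d=2, h=2. Every pair that conflicts lands in different registers.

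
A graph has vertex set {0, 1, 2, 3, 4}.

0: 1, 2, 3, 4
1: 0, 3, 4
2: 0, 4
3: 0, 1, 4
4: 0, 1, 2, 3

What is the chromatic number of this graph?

4

0, 1, 3, 4 are mutually adjacent (a clique of size 4), so at least 4 colors are needed.
4 colors suffice: color red → {4}; color blue → {0}; color green → {1, 2}; color yellow → {3}. Each edge has distinct colors on its endpoints.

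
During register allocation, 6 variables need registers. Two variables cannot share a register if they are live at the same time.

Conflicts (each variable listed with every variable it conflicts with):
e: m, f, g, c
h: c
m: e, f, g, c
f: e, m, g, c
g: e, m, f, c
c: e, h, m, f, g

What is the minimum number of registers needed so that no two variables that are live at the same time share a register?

5

e, m, f, g, c all conflict with each other, so at least 5 registers are needed.
A valid assignment using 5 registers: e=5, h=2, m=2, f=4, g=3, c=1. Every pair that conflicts lands in different registers.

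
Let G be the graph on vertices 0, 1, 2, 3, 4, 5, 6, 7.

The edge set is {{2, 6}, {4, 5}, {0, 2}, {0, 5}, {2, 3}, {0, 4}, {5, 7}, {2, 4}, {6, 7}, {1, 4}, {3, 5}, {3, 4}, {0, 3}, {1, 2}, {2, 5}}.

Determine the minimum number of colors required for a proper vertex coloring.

5

0, 2, 3, 4, 5 are mutually adjacent (a clique of size 5), so at least 5 colors are needed.
5 colors suffice: 0=d, 1=b, 2=a, 3=e, 4=c, 5=b, 6=b, 7=a. No two adjacent vertices share a color.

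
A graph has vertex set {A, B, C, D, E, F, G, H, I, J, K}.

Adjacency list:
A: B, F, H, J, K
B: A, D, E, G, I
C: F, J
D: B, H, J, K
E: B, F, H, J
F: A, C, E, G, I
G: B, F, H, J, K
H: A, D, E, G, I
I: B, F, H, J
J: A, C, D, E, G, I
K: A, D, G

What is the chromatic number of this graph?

2

C and F are adjacent, so at least 2 colors are needed.
A valid assignment using 2 colors: A=2, B=1, C=2, D=2, E=2, F=1, G=2, H=1, I=2, J=1, K=1. Every edge joins two different colors.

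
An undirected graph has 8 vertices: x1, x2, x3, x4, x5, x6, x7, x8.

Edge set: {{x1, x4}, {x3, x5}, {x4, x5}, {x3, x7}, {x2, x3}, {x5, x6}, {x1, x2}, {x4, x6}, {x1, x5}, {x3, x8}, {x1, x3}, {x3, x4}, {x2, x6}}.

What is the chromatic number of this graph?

4

x1, x3, x4, x5 are pairwise adjacent (a clique of size 4), so at least 4 colors are needed.
4 colors suffice: color 1 → {x3, x6}; color 2 → {x2, x5, x7, x8}; color 3 → {x1}; color 4 → {x4}. Every edge joins two different colors.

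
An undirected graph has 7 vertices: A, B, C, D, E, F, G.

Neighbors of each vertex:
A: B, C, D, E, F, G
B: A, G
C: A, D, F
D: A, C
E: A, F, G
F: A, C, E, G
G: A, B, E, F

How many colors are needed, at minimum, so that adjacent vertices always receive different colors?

4

A, E, F, G are mutually adjacent (a clique of size 4), so at least 4 colors are needed.
One proper 4-coloring: A=1, B=3, C=2, D=3, E=4, F=3, G=2. Each edge has distinct colors on its endpoints.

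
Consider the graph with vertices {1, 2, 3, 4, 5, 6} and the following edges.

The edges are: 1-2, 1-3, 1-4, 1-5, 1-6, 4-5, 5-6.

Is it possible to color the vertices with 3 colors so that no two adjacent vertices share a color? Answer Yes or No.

The chromatic number is 3. 1, 4, 5 are mutually adjacent, so at least 3 colors are needed.
One proper 3-coloring: 1=a, 2=b, 3=b, 4=c, 5=b, 6=c.
That is already a proper 3-coloring.

Yes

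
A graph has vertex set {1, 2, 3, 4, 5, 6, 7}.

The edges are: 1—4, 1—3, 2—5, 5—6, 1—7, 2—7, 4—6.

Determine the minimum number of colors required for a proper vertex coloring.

2

2 and 5 are adjacent, so at least 2 colors are needed.
2 colors suffice: color red → {1, 2, 6}; color blue → {3, 4, 5, 7}. Each edge has distinct colors on its endpoints.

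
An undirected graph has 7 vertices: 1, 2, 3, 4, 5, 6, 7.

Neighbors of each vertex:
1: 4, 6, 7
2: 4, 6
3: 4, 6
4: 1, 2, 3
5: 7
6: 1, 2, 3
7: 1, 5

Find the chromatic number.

5 and 7 are adjacent, so at least 2 colors are needed.
2 colors suffice: 1=b, 2=b, 3=b, 4=a, 5=b, 6=a, 7=a. Each edge has distinct colors on its endpoints.

2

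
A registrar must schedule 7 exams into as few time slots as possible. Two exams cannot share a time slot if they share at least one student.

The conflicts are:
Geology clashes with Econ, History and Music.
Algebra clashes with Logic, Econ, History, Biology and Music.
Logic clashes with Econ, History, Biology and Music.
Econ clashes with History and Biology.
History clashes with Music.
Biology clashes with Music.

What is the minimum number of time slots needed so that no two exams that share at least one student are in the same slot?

4

Algebra, Logic, Biology, Music are mutually in conflict, so at least 4 time slots are needed.
A valid assignment using 4 time slots: Geology=1, Algebra=1, Logic=4, Econ=3, History=2, Biology=2, Music=3. Every pair that conflicts lands in different time slots.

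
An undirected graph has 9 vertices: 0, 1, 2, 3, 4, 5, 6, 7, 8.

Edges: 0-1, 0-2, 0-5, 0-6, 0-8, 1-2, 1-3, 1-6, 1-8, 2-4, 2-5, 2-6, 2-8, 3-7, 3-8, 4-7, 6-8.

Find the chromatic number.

5

0, 1, 2, 6, 8 are pairwise adjacent (a clique of size 5), so at least 5 colors are needed.
5 colors suffice: 0=yellow, 1=blue, 2=red, 3=red, 4=blue, 5=blue, 6=purple, 7=green, 8=green. Each edge has distinct colors on its endpoints.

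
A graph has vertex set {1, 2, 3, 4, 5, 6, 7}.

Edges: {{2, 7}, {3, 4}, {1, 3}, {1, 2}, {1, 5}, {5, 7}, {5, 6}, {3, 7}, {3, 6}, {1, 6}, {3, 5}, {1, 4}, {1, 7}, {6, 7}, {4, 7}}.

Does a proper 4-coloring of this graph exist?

No

1, 3, 5, 6, 7 form a clique, so at least 5 colors are needed.
So 4 colors are not enough.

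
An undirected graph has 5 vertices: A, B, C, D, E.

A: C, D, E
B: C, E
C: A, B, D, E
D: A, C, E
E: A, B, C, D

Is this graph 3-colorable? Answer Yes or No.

No

A, C, D, E form a clique, so at least 4 colors are needed.
So 3 colors are not enough.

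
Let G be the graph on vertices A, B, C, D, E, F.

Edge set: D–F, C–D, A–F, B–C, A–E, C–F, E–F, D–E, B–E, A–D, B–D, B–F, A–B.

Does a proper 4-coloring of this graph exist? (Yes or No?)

No

A, B, D, E, F are mutually adjacent (a clique of size 5), so at least 5 colors are needed.
So 4 colors are not enough.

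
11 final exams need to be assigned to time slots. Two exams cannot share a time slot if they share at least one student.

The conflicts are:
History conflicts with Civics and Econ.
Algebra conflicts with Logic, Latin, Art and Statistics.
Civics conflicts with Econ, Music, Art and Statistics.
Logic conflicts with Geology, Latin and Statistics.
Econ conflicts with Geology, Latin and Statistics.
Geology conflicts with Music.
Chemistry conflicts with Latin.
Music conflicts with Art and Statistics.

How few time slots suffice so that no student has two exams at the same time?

3

History, Civics, Econ are mutually in conflict, so at least 3 time slots are needed.
3 time slots suffice: History=2, Algebra=1, Civics=3, Logic=3, Econ=1, Geology=2, Chemistry=1, Music=1, Latin=2, Art=2, Statistics=2. Each listed conflict is separated.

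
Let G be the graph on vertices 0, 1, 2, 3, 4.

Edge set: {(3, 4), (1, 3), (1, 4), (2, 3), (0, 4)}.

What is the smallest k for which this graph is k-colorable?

3

1, 3, 4 are pairwise adjacent, so at least 3 colors are needed.
A valid assignment using 3 colors: 0=red, 1=green, 2=blue, 3=red, 4=blue. Every edge joins two different colors.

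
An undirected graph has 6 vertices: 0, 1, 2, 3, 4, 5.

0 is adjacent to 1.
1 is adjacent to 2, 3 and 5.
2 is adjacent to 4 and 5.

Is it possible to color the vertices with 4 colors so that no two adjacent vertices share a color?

Yes

The chromatic number is 3. 1, 2, 5 are mutually adjacent, so at least 3 colors are needed.
3 colors suffice: color a → {1, 4}; color b → {0, 2, 3}; color c → {5}.
Since 4 ≥ 3, a proper 4-coloring certainly exists.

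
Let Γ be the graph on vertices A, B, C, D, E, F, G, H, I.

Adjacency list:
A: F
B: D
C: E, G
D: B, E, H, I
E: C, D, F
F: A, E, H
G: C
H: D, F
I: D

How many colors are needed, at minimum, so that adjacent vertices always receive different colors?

2

A and F are adjacent, so at least 2 colors are needed.
One proper 2-coloring: A=2, B=2, C=1, D=1, E=2, F=1, G=2, H=2, I=2. Every edge joins two different colors.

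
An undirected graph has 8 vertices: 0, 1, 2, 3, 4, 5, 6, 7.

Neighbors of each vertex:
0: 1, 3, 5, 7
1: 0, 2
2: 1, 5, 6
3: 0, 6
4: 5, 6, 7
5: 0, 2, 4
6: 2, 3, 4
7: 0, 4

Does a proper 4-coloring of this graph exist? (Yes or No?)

Yes

The chromatic number is 3. The cycle 6-2-1-0-3-6 has odd length 5, so it cannot be 2-colored; at least 3 colors are needed.
A valid assignment using 3 colors: 0=a, 1=b, 2=a, 3=c, 4=a, 5=b, 6=b, 7=b.
Since 4 ≥ 3, a proper 4-coloring certainly exists.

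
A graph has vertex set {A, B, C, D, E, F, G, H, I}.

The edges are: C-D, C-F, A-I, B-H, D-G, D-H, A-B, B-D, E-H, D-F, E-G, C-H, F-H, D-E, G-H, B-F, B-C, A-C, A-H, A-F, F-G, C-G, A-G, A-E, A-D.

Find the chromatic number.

A, B, C, D, F, H are mutually adjacent (a clique of size 6), so at least 6 colors are needed.
6 colors suffice: color 1 → {A}; color 2 → {D, I}; color 3 → {H}; color 4 → {C, E}; color 5 → {F}; color 6 → {B, G}. Every edge joins two different colors.

6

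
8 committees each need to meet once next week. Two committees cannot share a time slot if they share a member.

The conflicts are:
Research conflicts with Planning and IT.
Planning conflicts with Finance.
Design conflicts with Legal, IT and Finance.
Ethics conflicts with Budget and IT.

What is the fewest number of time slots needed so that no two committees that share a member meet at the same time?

3

The cycle Planning-Research-IT-Design-Finance-Planning has odd length 5, so it cannot be 2-colored; at least 3 time slots are needed.
3 time slots suffice: time slot 1 → {Budget, Legal, IT, Finance}; time slot 2 → {Planning, Design, Ethics}; time slot 3 → {Research}. Every pair that conflicts lands in different time slots.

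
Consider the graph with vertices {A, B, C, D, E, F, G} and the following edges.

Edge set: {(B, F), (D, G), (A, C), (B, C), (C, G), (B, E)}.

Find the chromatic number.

B and E are adjacent, so at least 2 colors are needed.
2 colors suffice: color red → {A, B, G}; color blue → {C, D, E, F}. No two adjacent vertices share a color.

2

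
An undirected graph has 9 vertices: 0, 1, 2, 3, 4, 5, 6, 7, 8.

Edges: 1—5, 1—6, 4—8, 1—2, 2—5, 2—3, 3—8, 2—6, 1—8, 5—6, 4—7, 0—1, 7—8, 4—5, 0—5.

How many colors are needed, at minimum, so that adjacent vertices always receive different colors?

4

1, 2, 5, 6 are pairwise adjacent (a clique of size 4), so at least 4 colors are needed.
One proper 4-coloring: 0=c, 1=a, 2=c, 3=a, 4=a, 5=b, 6=d, 7=c, 8=b. No two adjacent vertices share a color.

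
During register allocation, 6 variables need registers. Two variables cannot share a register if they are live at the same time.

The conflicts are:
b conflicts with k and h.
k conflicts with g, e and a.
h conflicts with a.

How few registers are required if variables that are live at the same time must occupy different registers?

2

k and a conflict, so at least 2 registers are needed.
2 registers suffice: register 1 → {k, h}; register 2 → {b, g, e, a}. Every pair that conflicts lands in different registers.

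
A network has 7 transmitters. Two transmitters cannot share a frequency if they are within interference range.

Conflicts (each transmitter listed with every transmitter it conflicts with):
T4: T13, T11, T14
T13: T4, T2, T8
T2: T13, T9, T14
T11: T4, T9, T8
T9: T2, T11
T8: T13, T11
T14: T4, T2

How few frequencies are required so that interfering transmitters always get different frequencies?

3

The cycle T11-T9-T2-T13-T4-T11 has odd length 5, so it cannot be 2-colored; at least 3 frequencies are needed.
Using 3 frequencies: T4=1, T13=2, T2=1, T11=2, T9=3, T8=1, T14=2. Every pair that conflicts lands in different frequencies.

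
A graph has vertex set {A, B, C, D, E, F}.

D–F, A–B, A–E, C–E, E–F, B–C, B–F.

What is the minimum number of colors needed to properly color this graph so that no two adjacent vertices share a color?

2

B and C are adjacent, so at least 2 colors are needed.
2 colors suffice: color red → {B, D, E}; color blue → {A, C, F}. Every edge joins two different colors.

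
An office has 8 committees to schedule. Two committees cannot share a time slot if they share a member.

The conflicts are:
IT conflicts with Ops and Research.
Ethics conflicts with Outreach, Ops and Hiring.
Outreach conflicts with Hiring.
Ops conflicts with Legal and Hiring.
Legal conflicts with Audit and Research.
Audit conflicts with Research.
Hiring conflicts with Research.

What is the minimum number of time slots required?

3

Ethics, Ops, Hiring are mutually in conflict, so at least 3 time slots are needed.
3 time slots suffice: time slot 1 → {Outreach, Ops, Research}; time slot 2 → {IT, Legal, Hiring}; time slot 3 → {Ethics, Audit}. Each listed conflict is separated.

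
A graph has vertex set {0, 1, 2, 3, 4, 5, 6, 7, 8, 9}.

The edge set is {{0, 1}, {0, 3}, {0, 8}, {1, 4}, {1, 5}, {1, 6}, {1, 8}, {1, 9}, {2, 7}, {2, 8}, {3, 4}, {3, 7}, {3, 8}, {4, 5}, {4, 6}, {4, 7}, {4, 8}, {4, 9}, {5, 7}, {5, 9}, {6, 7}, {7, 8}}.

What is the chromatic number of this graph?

1, 4, 5, 9 are mutually adjacent (a clique of size 4), so at least 4 colors are needed.
4 colors suffice: color red → {0, 2, 4}; color blue → {1, 7}; color green → {5, 6, 8}; color yellow → {3, 9}. Every edge joins two different colors.

4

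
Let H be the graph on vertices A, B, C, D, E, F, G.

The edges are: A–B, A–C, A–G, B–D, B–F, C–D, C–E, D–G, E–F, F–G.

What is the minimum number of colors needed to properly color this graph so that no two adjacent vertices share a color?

The cycle A-B-F-E-C-A has odd length 5, so it cannot be 2-colored; at least 3 colors are needed.
A valid assignment using 3 colors: A=3, B=2, C=1, D=3, E=2, F=1, G=2. Every edge joins two different colors.

3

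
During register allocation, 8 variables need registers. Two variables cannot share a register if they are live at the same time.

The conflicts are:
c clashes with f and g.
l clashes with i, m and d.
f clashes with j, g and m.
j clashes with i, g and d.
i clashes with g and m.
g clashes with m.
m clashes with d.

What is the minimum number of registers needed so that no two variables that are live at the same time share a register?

3

f, g, m all conflict with each other, so at least 3 registers are needed.
3 registers suffice: c=2, l=1, f=3, j=2, i=3, g=1, m=2, d=3. Every pair that conflicts lands in different registers.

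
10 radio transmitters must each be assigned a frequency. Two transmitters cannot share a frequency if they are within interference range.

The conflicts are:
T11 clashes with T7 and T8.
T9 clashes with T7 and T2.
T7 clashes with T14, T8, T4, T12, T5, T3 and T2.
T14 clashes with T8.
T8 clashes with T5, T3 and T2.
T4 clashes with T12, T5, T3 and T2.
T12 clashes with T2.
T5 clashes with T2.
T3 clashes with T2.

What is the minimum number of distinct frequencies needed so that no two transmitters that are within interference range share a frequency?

T7, T8, T3, T2 are mutually in conflict, so at least 4 frequencies are needed.
4 frequencies suffice: frequency 1 → {T7}; frequency 2 → {T11, T14, T2}; frequency 3 → {T9, T8, T4}; frequency 4 → {T12, T5, T3}. No two conflicting transmitters share a frequency.

4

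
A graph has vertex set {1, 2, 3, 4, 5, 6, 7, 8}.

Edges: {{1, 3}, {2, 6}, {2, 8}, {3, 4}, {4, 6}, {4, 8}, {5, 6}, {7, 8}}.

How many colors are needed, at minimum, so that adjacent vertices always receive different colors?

1 and 3 are adjacent, so at least 2 colors are needed.
2 colors suffice: color a → {3, 6, 8}; color b → {1, 2, 4, 5, 7}. Every edge joins two different colors.

2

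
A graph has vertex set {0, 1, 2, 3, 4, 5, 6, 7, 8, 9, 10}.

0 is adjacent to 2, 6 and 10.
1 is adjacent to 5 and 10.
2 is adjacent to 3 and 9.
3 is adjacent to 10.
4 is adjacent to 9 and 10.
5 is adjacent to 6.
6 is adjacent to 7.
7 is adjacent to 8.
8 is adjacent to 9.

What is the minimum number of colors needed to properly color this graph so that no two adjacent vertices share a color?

The cycle 4-10-3-2-9-4 has odd length 5, so it cannot be 2-colored; at least 3 colors are needed.
3 colors suffice: color a → {2, 6, 8, 10}; color b → {0, 3, 5, 7, 9}; color c → {1, 4}. Every edge joins two different colors.

3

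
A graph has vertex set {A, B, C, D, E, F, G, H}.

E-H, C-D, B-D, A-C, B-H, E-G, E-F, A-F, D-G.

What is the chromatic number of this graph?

The cycle E-H-B-D-G-E has odd length 5, so it cannot be 2-colored; at least 3 colors are needed.
One proper 3-coloring: A=1, B=2, C=2, D=1, E=1, F=2, G=2, H=3. No two adjacent vertices share a color.

3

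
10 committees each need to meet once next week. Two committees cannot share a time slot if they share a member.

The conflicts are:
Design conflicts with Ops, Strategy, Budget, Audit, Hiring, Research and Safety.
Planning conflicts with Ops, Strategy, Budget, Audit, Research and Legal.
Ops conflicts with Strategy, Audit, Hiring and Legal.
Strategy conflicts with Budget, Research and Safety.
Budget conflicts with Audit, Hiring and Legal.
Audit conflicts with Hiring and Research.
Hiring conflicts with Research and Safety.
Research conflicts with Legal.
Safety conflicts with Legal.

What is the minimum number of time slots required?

Design, Budget, Audit, Hiring are mutually in conflict, so at least 4 time slots are needed.
4 time slots suffice: time slot 1 → {Design, Planning}; time slot 2 → {Strategy, Hiring, Legal}; time slot 3 → {Audit, Safety}; time slot 4 → {Ops, Budget, Research}. Every pair that conflicts lands in different time slots.

4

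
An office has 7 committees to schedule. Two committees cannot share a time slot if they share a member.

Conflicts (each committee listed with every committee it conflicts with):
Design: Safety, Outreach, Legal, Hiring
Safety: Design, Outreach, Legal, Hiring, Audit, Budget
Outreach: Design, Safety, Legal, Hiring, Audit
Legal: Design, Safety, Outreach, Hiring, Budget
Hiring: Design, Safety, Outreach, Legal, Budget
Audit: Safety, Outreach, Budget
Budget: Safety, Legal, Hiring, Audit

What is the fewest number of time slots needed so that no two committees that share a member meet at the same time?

5

Design, Safety, Outreach, Legal, Hiring are mutually in conflict, so at least 5 time slots are needed.
A valid assignment using 5 time slots: Design=5, Safety=1, Outreach=3, Legal=2, Hiring=4, Audit=2, Budget=3. Every pair that conflicts lands in different time slots.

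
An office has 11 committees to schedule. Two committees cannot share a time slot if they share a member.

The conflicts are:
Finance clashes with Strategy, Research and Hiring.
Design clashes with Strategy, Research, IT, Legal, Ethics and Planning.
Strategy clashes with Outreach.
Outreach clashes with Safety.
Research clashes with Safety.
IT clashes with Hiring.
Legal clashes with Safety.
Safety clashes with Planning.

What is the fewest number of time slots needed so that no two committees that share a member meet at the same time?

The cycle Design-Research-Safety-Outreach-Strategy-Design has odd length 5, so it cannot be 2-colored; at least 3 time slots are needed.
3 time slots suffice: time slot 1 → {Finance, Design, Safety}; time slot 2 → {Strategy, Research, Legal, Ethics, Planning, Hiring}; time slot 3 → {Outreach, IT}. Every pair that conflicts lands in different time slots.

3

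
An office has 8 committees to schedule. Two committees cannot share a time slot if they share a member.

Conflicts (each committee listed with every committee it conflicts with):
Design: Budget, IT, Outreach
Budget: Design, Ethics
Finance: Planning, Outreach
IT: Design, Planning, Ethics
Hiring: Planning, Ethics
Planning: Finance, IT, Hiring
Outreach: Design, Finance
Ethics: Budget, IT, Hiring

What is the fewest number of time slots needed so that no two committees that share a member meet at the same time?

3

The cycle Design-IT-Planning-Finance-Outreach-Design has odd length 5, so it cannot be 2-colored; at least 3 time slots are needed.
A valid assignment using 3 time slots: Design=1, Budget=2, Finance=3, IT=2, Hiring=2, Planning=1, Outreach=2, Ethics=1. Each listed conflict is separated.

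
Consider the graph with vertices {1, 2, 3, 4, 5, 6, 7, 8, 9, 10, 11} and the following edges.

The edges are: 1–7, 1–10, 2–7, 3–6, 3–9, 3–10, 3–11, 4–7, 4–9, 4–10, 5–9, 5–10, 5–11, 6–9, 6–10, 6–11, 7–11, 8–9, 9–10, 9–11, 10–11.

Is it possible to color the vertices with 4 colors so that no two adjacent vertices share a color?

3, 6, 9, 10, 11 are mutually adjacent (a clique of size 5), so at least 5 colors are needed.
So 4 colors are not enough.

No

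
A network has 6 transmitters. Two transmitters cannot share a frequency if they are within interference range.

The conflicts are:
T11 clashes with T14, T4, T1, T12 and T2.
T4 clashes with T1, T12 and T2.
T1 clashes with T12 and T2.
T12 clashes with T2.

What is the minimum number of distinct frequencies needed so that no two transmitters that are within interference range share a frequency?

T11, T4, T1, T12, T2 pairwise conflict, so at least 5 frequencies are needed.
5 frequencies suffice: frequency 1 → {T11}; frequency 2 → {T14, T4}; frequency 3 → {T2}; frequency 4 → {T12}; frequency 5 → {T1}. No two conflicting transmitters share a frequency.

5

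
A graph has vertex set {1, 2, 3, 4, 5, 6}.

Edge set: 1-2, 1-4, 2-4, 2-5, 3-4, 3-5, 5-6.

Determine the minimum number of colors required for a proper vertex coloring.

3

1, 2, 4 are pairwise adjacent, so at least 3 colors are needed.
A valid assignment using 3 colors: 1=c, 2=b, 3=b, 4=a, 5=a, 6=b. Every edge joins two different colors.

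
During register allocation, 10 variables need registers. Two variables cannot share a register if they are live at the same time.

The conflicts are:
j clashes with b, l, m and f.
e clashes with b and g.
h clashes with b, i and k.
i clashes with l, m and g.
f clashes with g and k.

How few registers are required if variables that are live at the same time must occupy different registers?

The cycle e-g-f-j-b-e has odd length 5, so it cannot be 2-colored; at least 3 registers are needed.
3 registers suffice: register 1 → {j, e, i, k}; register 2 → {h, l, m, f}; register 3 → {b, g}. Every pair that conflicts lands in different registers.

3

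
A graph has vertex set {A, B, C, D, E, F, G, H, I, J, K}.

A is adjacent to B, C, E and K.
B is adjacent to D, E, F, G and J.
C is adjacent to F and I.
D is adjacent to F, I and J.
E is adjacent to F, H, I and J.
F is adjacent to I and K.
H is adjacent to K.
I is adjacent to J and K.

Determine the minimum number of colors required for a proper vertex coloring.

3

B, E, F form a triangle, so at least 3 colors are needed.
3 colors suffice: color 1 → {C, D, E, G, K}; color 2 → {A, F, H, J}; color 3 → {B, I}. Each edge has distinct colors on its endpoints.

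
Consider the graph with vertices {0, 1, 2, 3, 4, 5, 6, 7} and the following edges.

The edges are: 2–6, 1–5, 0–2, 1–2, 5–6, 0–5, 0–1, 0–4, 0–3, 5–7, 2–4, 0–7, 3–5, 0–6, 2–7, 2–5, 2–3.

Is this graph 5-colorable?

Yes

The chromatic number is 4. 0, 2, 5, 7 are mutually adjacent (a clique of size 4), so at least 4 colors are needed.
One proper 4-coloring: 0=red, 1=yellow, 2=blue, 3=yellow, 4=green, 5=green, 6=yellow, 7=yellow.
Since 5 ≥ 4, a proper 5-coloring certainly exists.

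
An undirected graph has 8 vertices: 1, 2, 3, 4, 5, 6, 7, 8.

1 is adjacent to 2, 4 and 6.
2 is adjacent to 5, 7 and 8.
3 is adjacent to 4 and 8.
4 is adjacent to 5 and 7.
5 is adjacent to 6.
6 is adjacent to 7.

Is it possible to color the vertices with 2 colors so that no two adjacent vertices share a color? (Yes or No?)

The cycle 8-2-5-4-3-8 has odd length 5, so it cannot be 2-colored; at least 3 colors are needed.
So 2 colors are not enough.

No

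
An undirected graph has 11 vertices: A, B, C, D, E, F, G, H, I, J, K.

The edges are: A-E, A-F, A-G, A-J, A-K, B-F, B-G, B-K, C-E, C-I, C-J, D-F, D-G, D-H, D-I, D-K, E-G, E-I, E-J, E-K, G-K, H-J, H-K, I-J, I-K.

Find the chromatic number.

4

A, E, G, K are pairwise adjacent (a clique of size 4), so at least 4 colors are needed.
4 colors suffice: color 1 → {F, J, K}; color 2 → {B, D, E}; color 3 → {G, H, I}; color 4 → {A, C}. No two adjacent vertices share a color.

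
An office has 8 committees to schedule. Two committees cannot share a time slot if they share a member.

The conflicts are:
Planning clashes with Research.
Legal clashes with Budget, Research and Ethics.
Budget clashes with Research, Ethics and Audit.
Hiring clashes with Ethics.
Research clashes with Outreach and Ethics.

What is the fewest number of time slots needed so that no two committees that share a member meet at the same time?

Legal, Budget, Research, Ethics are mutually in conflict, so at least 4 time slots are needed.
4 time slots suffice: time slot 1 → {Hiring, Research, Audit}; time slot 2 → {Planning, Outreach, Ethics}; time slot 3 → {Budget}; time slot 4 → {Legal}. Every pair that conflicts lands in different time slots.

4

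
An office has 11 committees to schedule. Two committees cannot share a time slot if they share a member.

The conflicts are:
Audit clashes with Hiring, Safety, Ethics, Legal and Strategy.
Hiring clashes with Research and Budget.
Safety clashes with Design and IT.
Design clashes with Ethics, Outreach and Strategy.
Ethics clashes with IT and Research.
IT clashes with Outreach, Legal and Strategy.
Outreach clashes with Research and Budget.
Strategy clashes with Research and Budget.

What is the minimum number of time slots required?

Outreach and Research conflict, so at least 2 time slots are needed.
2 time slots suffice: Audit=1, Hiring=2, Safety=2, Design=1, Ethics=2, IT=1, Outreach=2, Legal=2, Strategy=2, Research=1, Budget=1. Each listed conflict is separated.

2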